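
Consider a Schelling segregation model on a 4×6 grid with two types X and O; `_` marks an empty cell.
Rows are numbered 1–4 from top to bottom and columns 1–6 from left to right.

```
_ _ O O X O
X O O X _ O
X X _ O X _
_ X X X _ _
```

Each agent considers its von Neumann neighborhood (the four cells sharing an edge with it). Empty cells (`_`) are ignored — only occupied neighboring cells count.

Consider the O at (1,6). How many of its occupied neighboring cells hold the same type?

Occupied neighbors of (1,6): (2,6)=O, (1,5)=X.
Same type (O): 1 of 2.

1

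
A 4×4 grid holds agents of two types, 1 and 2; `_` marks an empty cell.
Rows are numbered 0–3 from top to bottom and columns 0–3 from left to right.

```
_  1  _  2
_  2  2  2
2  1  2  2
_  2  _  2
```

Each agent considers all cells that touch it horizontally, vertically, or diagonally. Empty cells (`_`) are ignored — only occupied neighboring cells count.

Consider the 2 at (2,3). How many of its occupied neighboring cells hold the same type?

Occupied neighbors of (2,3): (1,2)=2, (1,3)=2, (2,2)=2, (3,3)=2.
Same type (2): 4 of 4.

4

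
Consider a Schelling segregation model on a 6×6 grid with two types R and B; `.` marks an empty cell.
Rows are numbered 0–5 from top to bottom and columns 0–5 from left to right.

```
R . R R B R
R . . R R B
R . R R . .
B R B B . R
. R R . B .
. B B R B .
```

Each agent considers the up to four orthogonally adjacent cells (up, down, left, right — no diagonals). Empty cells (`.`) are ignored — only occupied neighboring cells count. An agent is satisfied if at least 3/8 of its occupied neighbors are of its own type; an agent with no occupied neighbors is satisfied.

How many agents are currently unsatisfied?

10

(0,0)R 1/1 satisfied
(0,2)R 1/1 satisfied
(0,3)R 2/3 satisfied
(0,4)B 0/3 not
(0,5)R 0/2 not
(1,0)R 2/2 satisfied
(1,3)R 3/3 satisfied
(1,4)R 1/3 not
(1,5)B 0/2 not
(2,0)R 1/2 satisfied
(2,2)R 1/2 satisfied
(2,3)R 2/3 satisfied
(3,0)B 0/2 not
(3,1)R 1/3 not
(3,2)B 1/4 not
(3,3)B 1/2 satisfied
(3,5)R 0/0 satisfied
(4,1)R 2/3 satisfied
(4,2)R 1/3 not
(4,4)B 1/1 satisfied
(5,1)B 1/2 satisfied
(5,2)B 1/3 not
(5,3)R 0/2 not
(5,4)B 1/2 satisfied
Unsatisfied: (0,4), (0,5), (1,4), (1,5), (3,0), (3,1), (3,2), (4,2), (5,2), (5,3) — 10 in total.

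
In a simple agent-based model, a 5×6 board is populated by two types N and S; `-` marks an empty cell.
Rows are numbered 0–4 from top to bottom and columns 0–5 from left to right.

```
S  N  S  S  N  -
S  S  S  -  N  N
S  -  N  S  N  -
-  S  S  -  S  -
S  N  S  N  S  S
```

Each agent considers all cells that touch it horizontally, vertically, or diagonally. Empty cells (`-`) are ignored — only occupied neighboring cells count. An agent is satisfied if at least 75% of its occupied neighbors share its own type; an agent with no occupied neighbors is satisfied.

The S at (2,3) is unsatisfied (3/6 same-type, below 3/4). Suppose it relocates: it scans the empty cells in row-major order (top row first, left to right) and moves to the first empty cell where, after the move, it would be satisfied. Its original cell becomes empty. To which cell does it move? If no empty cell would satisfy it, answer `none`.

(2,1)

Vacating (2,3). Empty cells in order:
  (0,5): 0/3 same-type → still unsatisfied.
  (1,3): 3/7 same-type → still unsatisfied.
  (2,1): 6/7 same-type → satisfied — stop here.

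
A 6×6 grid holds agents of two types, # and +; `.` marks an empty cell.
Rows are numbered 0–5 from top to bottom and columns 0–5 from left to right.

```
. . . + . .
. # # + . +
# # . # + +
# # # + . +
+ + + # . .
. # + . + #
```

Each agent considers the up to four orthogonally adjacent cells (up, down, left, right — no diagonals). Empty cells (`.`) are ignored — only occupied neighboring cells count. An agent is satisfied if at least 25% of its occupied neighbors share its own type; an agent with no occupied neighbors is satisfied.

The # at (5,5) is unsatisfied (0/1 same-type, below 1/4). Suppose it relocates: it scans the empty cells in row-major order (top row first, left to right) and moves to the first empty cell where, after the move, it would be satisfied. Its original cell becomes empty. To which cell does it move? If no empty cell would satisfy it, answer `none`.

(0,0)

Vacating (5,5). Empty cells in order:
  (0,0): 0/0 same-type → satisfied — stop here.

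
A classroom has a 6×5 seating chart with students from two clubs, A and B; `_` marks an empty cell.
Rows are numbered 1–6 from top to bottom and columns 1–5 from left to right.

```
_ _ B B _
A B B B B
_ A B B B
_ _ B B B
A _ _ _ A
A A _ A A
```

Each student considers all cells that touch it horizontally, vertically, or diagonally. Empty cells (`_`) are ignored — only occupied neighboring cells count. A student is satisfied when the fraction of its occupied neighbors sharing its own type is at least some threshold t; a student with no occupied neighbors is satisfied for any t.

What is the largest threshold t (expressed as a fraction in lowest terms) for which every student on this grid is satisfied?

(1,3)B 4/4
(1,4)B 4/4
(2,1)A 1/2
(2,2)B 3/5
(2,3)B 6/7
(2,4)B 7/7
(2,5)B 4/4
(3,2)A 1/5
(3,3)B 6/7
(3,4)B 8/8
(3,5)B 5/5
(4,3)B 3/4
(4,4)B 5/6
(4,5)B 3/4
(5,1)A 2/2
(5,5)A 2/4
(6,1)A 2/2
(6,2)A 2/2
(6,4)A 2/2
(6,5)A 2/2
The smallest same-type fraction is 1/5 at (3,2), which reduces to 1/5. Any threshold above that leaves this student unsatisfied.

1/5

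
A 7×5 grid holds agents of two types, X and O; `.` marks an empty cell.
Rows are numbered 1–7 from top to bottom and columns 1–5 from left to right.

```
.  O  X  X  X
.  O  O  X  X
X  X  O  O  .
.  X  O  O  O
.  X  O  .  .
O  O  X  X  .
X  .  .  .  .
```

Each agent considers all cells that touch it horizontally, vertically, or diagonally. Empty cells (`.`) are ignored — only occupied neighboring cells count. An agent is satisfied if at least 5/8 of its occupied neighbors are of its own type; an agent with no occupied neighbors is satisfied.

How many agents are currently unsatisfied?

Row 1: (1,2)O 2/3 satisfied · (1,3)X 2/5 not · (1,4)X 4/5 satisfied · (1,5)X 3/3 satisfied
Row 2: (2,2)O 3/6 not · (2,3)O 4/8 not · (2,4)X 4/7 not · (2,5)X 3/4 satisfied
Row 3: (3,1)X 2/3 satisfied · (3,2)X 2/6 not · (3,3)O 5/8 satisfied · (3,4)O 5/7 satisfied
Row 4: (4,2)X 3/6 not · (4,3)O 4/7 not · (4,4)O 5/5 satisfied · (4,5)O 2/2 satisfied
Row 5: (5,2)X 2/6 not · (5,3)O 3/7 not
Row 6: (6,1)O 1/3 not · (6,2)O 2/5 not · (6,3)X 2/4 not · (6,4)X 1/2 not
Row 7: (7,1)X 0/2 not
Unsatisfied: (1,3), (2,2), (2,3), (2,4), (3,2), (4,2), (4,3), (5,2), (5,3), (6,1), (6,2), (6,3), (6,4), (7,1) — 14 in total.

14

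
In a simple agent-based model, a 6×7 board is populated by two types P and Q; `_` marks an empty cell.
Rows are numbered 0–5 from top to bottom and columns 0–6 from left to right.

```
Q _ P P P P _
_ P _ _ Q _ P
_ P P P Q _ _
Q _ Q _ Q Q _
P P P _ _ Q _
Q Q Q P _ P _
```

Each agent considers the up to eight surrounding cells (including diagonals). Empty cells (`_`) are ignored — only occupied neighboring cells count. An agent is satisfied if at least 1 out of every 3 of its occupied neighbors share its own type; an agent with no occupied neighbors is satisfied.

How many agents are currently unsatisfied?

9

(0,0)Q 0/1 not
(0,2)P 2/2 satisfied
(0,3)P 2/3 satisfied
(0,4)P 2/3 satisfied
(0,5)P 2/3 satisfied
(1,1)P 3/4 satisfied
(1,4)Q 1/5 not
(1,6)P 1/1 satisfied
(2,1)P 2/4 satisfied
(2,2)P 3/4 satisfied
(2,3)P 1/5 not
(2,4)Q 3/4 satisfied
(3,0)Q 0/3 not
(3,2)Q 0/5 not
(3,4)Q 3/4 satisfied
(3,5)Q 3/3 satisfied
(4,0)P 1/4 not
(4,1)P 2/7 not
(4,2)P 2/5 satisfied
(4,5)Q 2/3 satisfied
(5,0)Q 1/3 satisfied
(5,1)Q 2/5 satisfied
(5,2)Q 1/4 not
(5,3)P 1/2 satisfied
(5,5)P 0/1 not
Unsatisfied: (0,0), (1,4), (2,3), (3,0), (3,2), (4,0), (4,1), (5,2), (5,5) — 9 in total.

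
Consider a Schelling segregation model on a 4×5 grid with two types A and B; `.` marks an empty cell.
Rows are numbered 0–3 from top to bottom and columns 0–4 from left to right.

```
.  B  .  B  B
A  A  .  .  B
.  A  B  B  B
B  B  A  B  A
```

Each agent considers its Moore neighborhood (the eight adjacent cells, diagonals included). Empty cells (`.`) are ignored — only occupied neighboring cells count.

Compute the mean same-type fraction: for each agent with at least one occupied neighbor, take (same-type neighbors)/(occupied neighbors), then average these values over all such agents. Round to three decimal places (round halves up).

(0,1)B 0/2
(0,3)B 2/2
(0,4)B 2/2
(1,0)A 2/3
(1,1)A 2/4
(1,4)B 4/4
(2,1)A 3/6
(2,2)B 3/6
(2,3)B 4/6
(2,4)B 3/4
(3,0)B 1/2
(3,1)B 2/4
(3,2)A 1/5
(3,3)B 3/5
(3,4)A 0/3
Sum over 15 agents: 0/2 + 2/2 + 2/2 + 2/3 + 2/4 + 4/4 + 3/6 + 3/6 + 4/6 + 3/4 + 1/2 + 2/4 + 1/5 + 3/5 + 0/3 = 503/60; mean = 503/60 ÷ 15 = 503/900 = 0.558888… → 0.559.

0.559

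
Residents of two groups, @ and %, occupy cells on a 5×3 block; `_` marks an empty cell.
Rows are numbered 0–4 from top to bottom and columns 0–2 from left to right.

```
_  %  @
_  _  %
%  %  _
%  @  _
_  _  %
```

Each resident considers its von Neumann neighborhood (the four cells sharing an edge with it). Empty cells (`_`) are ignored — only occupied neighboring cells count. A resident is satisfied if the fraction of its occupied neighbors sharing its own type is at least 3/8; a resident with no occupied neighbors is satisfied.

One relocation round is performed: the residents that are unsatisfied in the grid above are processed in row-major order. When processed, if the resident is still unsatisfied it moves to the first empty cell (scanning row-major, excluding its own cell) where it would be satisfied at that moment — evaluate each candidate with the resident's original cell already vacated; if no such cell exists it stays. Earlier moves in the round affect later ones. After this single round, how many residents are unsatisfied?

Initially unsatisfied (in order): (0,1), (0,2), (1,2), (3,1).
  (0,1) → (0,0).
  (0,2) → (3,2).
  (1,2): now satisfied by earlier moves; stays.
  (3,1): no empty cell satisfies it; stays.
Resulting grid:
% _ _
_ _ %
% % _
% @ @
_ _ %
Unsatisfied now: (3,1), (4,2).

2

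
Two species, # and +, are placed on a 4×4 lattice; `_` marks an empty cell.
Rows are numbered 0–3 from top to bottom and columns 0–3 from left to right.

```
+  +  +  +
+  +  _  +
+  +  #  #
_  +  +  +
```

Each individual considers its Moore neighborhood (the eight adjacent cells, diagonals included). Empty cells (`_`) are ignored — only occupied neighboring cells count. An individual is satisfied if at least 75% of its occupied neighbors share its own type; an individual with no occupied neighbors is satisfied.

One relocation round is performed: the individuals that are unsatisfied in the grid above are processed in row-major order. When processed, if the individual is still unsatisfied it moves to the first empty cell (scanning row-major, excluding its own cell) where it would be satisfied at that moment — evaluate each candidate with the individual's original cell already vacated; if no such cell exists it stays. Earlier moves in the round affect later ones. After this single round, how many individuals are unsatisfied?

Initially unsatisfied (in order): (1,3), (2,2), (2,3), (3,2), (3,3).
  (1,3) → (3,0).
  (2,2): no empty cell satisfies it; stays.
  (2,3): no empty cell satisfies it; stays.
  (3,2): no empty cell satisfies it; stays.
  (3,3): no empty cell satisfies it; stays.
Resulting grid:
+ + + +
+ + _ _
+ + # #
+ + + +
Unsatisfied now: (2,2), (2,3), (3,2), (3,3).

4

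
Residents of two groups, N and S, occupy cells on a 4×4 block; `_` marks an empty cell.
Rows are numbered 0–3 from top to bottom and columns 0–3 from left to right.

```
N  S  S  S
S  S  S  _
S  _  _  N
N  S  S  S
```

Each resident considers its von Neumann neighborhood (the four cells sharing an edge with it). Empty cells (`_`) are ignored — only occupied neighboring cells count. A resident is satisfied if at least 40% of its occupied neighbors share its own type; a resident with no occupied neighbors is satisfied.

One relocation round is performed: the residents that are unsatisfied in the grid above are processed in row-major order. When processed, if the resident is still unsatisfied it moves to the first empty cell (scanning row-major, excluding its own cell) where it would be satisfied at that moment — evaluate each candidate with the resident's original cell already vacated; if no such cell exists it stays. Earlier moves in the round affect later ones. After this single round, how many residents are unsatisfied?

Initially unsatisfied (in order): (0,0), (2,3), (3,0).
  (0,0): no empty cell satisfies it; stays.
  (2,3): no empty cell satisfies it; stays.
  (3,0): no empty cell satisfies it; stays.
Resulting grid:
N S S S
S S S _
S _ _ N
N S S S
Unsatisfied now: (0,0), (2,3), (3,0).

3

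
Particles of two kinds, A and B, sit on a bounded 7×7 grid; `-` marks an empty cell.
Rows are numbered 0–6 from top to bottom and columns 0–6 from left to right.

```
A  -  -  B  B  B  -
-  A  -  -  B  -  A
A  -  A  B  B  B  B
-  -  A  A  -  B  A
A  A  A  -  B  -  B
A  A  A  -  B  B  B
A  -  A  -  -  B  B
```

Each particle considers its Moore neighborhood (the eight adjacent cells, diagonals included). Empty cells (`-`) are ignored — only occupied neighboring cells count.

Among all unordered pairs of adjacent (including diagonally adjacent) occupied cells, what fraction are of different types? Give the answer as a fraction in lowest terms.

3/16

Scan each occupied cell's neighbors to the right and below (and the two forward diagonals) so each pair is counted once.
Row 0: A(0,0)–A(1,1)= B(0,3)–B(0,4)= B(0,3)–B(1,4)= B(0,4)–B(0,5)= B(0,4)–B(1,4)= B(0,5)–A(1,6)≠ B(0,5)–B(1,4)=  → 1/7 unlike.
Row 1: A(1,1)–A(2,2)= A(1,1)–A(2,0)= B(1,4)–B(2,4)= B(1,4)–B(2,5)= B(1,4)–B(2,3)= A(1,6)–B(2,6)≠ A(1,6)–B(2,5)≠  → 2/7 unlike.
Row 2: A(2,2)–B(2,3)≠ A(2,2)–A(3,2)= A(2,2)–A(3,3)= B(2,3)–B(2,4)= B(2,3)–A(3,3)≠ B(2,3)–A(3,2)≠ B(2,4)–B(2,5)= B(2,4)–B(3,5)= B(2,4)–A(3,3)≠ B(2,5)–B(2,6)= B(2,5)–B(3,5)= B(2,5)–A(3,6)≠ B(2,6)–A(3,6)≠ B(2,6)–B(3,5)=  → 6/14 unlike.
Row 3: A(3,2)–A(3,3)= A(3,2)–A(4,2)= A(3,2)–A(4,1)= A(3,3)–B(4,4)≠ A(3,3)–A(4,2)= B(3,5)–A(3,6)≠ B(3,5)–B(4,6)= B(3,5)–B(4,4)= A(3,6)–B(4,6)≠  → 3/9 unlike.
Row 4: A(4,0)–A(4,1)= A(4,0)–A(5,0)= A(4,0)–A(5,1)= A(4,1)–A(4,2)= A(4,1)–A(5,1)= A(4,1)–A(5,2)= A(4,1)–A(5,0)= A(4,2)–A(5,2)= A(4,2)–A(5,1)= B(4,4)–B(5,4)= B(4,4)–B(5,5)= B(4,6)–B(5,6)= B(4,6)–B(5,5)=  → 0/13 unlike.
Row 5: A(5,0)–A(5,1)= A(5,0)–A(6,0)= A(5,1)–A(5,2)= A(5,1)–A(6,2)= A(5,1)–A(6,0)= A(5,2)–A(6,2)= B(5,4)–B(5,5)= B(5,4)–B(6,5)= B(5,5)–B(5,6)= B(5,5)–B(6,5)= B(5,5)–B(6,6)= B(5,6)–B(6,6)= B(5,6)–B(6,5)=  → 0/13 unlike.
Row 6: B(6,5)–B(6,6)=  → 0/1 unlike.
Total adjacent occupied pairs: 64; unlike-type pairs: 12.
12/64 reduces to 3/16.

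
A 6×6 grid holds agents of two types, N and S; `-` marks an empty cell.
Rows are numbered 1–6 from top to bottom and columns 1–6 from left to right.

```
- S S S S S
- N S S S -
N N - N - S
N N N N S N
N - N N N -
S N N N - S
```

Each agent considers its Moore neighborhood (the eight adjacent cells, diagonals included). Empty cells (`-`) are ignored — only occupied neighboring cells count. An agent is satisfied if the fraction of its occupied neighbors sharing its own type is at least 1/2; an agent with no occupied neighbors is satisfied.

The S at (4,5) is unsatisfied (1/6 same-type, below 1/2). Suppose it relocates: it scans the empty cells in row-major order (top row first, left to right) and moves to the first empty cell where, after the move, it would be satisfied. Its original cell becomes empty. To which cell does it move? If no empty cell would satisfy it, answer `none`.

Vacating (4,5). Empty cells in order:
  (1,1): 1/2 same-type → satisfied — stop here.

(1,1)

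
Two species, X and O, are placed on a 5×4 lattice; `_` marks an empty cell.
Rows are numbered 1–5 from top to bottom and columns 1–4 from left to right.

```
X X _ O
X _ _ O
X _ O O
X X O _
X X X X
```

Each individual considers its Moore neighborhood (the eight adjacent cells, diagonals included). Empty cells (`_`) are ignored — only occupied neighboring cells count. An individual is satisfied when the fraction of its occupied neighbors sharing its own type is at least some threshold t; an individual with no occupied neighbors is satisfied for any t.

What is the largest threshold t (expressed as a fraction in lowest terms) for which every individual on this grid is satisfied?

Row 1: (1,1)X 2/2 · (1,2)X 2/2 · (1,4)O 1/1
Row 2: (2,1)X 3/3 · (2,4)O 3/3
Row 3: (3,1)X 3/3 · (3,3)O 3/4 · (3,4)O 3/3
Row 4: (4,1)X 4/4 · (4,2)X 5/7 · (4,3)O 2/6
Row 5: (5,1)X 3/3 · (5,2)X 4/5 · (5,3)X 3/4 · (5,4)X 1/2
The smallest same-type fraction is 2/6 at (4,3), which reduces to 1/3. Any threshold above that leaves this individual unsatisfied.

1/3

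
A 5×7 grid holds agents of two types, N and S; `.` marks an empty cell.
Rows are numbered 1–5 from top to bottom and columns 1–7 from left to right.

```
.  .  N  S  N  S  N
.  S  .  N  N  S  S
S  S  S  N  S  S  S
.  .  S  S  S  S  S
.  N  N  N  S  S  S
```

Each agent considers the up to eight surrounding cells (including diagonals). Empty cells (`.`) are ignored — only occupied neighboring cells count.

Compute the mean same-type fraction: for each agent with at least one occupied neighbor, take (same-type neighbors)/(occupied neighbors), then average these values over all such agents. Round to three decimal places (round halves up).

Row 1: (1,3)N 1/3 · (1,4)S 0/4 · (1,5)N 2/5 · (1,6)S 2/5 · (1,7)N 0/3
Row 2: (2,2)S 3/4 · (2,4)N 4/7 · (2,5)N 3/8 · (2,6)S 5/8 · (2,7)S 4/5
Row 3: (3,1)S 2/2 · (3,2)S 4/4 · (3,3)S 4/6 · (3,4)N 2/7 · (3,5)S 5/8 · (3,6)S 7/8 · (3,7)S 5/5
Row 4: (4,3)S 3/7 · (4,4)S 5/8 · (4,5)S 6/8 · (4,6)S 8/8 · (4,7)S 5/5
Row 5: (5,2)N 1/2 · (5,3)N 2/4 · (5,4)N 1/5 · (5,5)S 4/5 · (5,6)S 5/5 · (5,7)S 3/3
Sum over 28 agents: 1/3 + 0/4 + 2/5 + 2/5 + 0/3 + 3/4 + 4/7 + 3/8 + 5/8 + 4/5 + 2/2 + 4/4 + 4/6 + 2/7 + 5/8 + 7/8 + 5/5 + 3/7 + 5/8 + 6/8 + 8/8 + 5/5 + 1/2 + 2/4 + 1/5 + 4/5 + 5/5 + 3/3 = 4903/280; mean = 4903/280 ÷ 28 = 4903/7840 = 0.625382… → 0.625.

0.625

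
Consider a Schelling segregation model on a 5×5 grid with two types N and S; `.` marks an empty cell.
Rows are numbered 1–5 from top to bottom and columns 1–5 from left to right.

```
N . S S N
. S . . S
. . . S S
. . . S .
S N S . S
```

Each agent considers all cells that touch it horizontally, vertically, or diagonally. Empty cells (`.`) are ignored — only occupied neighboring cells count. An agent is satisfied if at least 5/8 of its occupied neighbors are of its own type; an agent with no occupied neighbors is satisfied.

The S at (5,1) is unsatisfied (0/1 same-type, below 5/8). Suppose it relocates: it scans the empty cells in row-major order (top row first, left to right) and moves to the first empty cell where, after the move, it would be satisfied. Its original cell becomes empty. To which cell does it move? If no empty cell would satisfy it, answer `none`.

Vacating (5,1). Empty cells in order:
  (1,2): 2/3 same-type → satisfied — stop here.

(1,2)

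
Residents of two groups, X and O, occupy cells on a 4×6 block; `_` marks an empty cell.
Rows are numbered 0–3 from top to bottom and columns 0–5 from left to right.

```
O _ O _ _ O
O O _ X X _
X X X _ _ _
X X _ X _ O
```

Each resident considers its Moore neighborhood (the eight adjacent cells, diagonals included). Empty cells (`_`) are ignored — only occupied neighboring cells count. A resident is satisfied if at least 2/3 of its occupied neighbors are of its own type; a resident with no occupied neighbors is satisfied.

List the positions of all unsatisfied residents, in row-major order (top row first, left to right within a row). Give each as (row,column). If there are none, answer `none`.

(0,0)O 2/2 ok
(0,2)O 1/2 unhappy
(0,5)O 0/1 unhappy
(1,0)O 2/4 unhappy
(1,1)O 3/6 unhappy
(1,3)X 2/3 ok
(1,4)X 1/2 unhappy
(2,0)X 3/5 unhappy
(2,1)X 4/6 ok
(2,2)X 4/5 ok
(3,0)X 3/3 ok
(3,1)X 4/4 ok
(3,3)X 1/1 ok
(3,5)O 0/0 ok

(0,2), (0,5), (1,0), (1,1), (1,4), (2,0)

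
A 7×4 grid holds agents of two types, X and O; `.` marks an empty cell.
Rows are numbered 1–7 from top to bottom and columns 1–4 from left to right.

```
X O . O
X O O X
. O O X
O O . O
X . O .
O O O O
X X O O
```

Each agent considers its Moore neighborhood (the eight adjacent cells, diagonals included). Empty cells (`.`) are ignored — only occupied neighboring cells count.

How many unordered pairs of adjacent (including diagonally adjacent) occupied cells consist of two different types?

21

Scan each occupied cell's neighbors to the right and below (and the two forward diagonals) so each pair is counted once.
Row 1: X(1,1)–O(1,2)≠ X(1,1)–X(2,1)= X(1,1)–O(2,2)≠ O(1,2)–O(2,2)= O(1,2)–O(2,3)= O(1,2)–X(2,1)≠ O(1,4)–X(2,4)≠ O(1,4)–O(2,3)=  → 4/8 unlike.
Row 2: X(2,1)–O(2,2)≠ X(2,1)–O(3,2)≠ O(2,2)–O(2,3)= O(2,2)–O(3,2)= O(2,2)–O(3,3)= O(2,3)–X(2,4)≠ O(2,3)–O(3,3)= O(2,3)–X(3,4)≠ O(2,3)–O(3,2)= X(2,4)–X(3,4)= X(2,4)–O(3,3)≠  → 5/11 unlike.
Row 3: O(3,2)–O(3,3)= O(3,2)–O(4,2)= O(3,2)–O(4,1)= O(3,3)–X(3,4)≠ O(3,3)–O(4,4)= O(3,3)–O(4,2)= X(3,4)–O(4,4)≠  → 2/7 unlike.
Row 4: O(4,1)–O(4,2)= O(4,1)–X(5,1)≠ O(4,2)–O(5,3)= O(4,2)–X(5,1)≠ O(4,4)–O(5,3)=  → 2/5 unlike.
Row 5: X(5,1)–O(6,1)≠ X(5,1)–O(6,2)≠ O(5,3)–O(6,3)= O(5,3)–O(6,4)= O(5,3)–O(6,2)=  → 2/5 unlike.
Row 6: O(6,1)–O(6,2)= O(6,1)–X(7,1)≠ O(6,1)–X(7,2)≠ O(6,2)–O(6,3)= O(6,2)–X(7,2)≠ O(6,2)–O(7,3)= O(6,2)–X(7,1)≠ O(6,3)–O(6,4)= O(6,3)–O(7,3)= O(6,3)–O(7,4)= O(6,3)–X(7,2)≠ O(6,4)–O(7,4)= O(6,4)–O(7,3)=  → 5/13 unlike.
Row 7: X(7,1)–X(7,2)= X(7,2)–O(7,3)≠ O(7,3)–O(7,4)=  → 1/3 unlike.
Total adjacent occupied pairs: 52; unlike-type pairs: 21.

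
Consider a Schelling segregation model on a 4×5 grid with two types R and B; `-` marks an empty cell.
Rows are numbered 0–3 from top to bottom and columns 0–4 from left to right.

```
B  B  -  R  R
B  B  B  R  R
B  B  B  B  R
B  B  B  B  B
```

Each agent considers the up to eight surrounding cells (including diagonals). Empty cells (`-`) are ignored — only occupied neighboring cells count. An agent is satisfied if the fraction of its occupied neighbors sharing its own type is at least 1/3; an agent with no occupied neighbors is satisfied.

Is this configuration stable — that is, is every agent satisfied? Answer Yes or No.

Yes

Row 0: (0,0)B 3/3 ✓ · (0,1)B 4/4 ✓ · (0,3)R 3/4 ✓ · (0,4)R 3/3 ✓
Row 1: (1,0)B 5/5 ✓ · (1,1)B 7/7 ✓ · (1,2)B 5/7 ✓ · (1,3)R 4/7 ✓ · (1,4)R 4/5 ✓
Row 2: (2,0)B 5/5 ✓ · (2,1)B 8/8 ✓ · (2,2)B 7/8 ✓ · (2,3)B 5/8 ✓ · (2,4)R 2/5 ✓
Row 3: (3,0)B 3/3 ✓ · (3,1)B 5/5 ✓ · (3,2)B 5/5 ✓ · (3,3)B 4/5 ✓ · (3,4)B 2/3 ✓
All meet the threshold, so the configuration is stable.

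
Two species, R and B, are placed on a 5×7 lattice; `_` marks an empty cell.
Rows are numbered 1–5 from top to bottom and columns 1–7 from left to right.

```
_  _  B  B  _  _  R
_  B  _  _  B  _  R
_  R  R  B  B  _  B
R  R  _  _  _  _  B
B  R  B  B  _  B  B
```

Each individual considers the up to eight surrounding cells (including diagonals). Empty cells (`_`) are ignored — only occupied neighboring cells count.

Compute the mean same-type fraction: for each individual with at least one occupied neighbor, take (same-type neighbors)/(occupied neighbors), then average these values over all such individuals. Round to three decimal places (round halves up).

(1,3)B 2/2
(1,4)B 2/2
(1,7)R 1/1
(2,2)B 1/3
(2,5)B 3/3
(2,7)R 1/2
(3,2)R 3/4
(3,3)R 2/4
(3,4)B 2/3
(3,5)B 2/2
(3,7)B 1/2
(4,1)R 3/4
(4,2)R 4/6
(4,7)B 3/3
(5,1)B 0/3
(5,2)R 2/4
(5,3)B 1/3
(5,4)B 1/1
(5,6)B 2/2
(5,7)B 2/2
Sum over 20 individuals: 2/2 + 2/2 + 1/1 + 1/3 + 3/3 + 1/2 + 3/4 + 2/4 + 2/3 + 2/2 + 1/2 + 3/4 + 4/6 + 3/3 + 0/3 + 2/4 + 1/3 + 1/1 + 2/2 + 2/2 = 29/2; mean = 29/2 ÷ 20 = 29/40 = 0.725 → 0.725.

0.725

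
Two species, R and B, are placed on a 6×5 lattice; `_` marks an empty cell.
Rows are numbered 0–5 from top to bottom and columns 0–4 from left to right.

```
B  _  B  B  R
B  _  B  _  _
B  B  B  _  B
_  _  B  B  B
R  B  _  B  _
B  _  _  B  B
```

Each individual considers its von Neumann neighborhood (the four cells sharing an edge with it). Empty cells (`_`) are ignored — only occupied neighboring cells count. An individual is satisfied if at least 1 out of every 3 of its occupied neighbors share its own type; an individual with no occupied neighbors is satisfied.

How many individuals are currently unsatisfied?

4

(0,0)B 1/1 ✓
(0,2)B 2/2 ✓
(0,3)B 1/2 ✓
(0,4)R 0/1 ✗
(1,0)B 2/2 ✓
(1,2)B 2/2 ✓
(2,0)B 2/2 ✓
(2,1)B 2/2 ✓
(2,2)B 3/3 ✓
(2,4)B 1/1 ✓
(3,2)B 2/2 ✓
(3,3)B 3/3 ✓
(3,4)B 2/2 ✓
(4,0)R 0/2 ✗
(4,1)B 0/1 ✗
(4,3)B 2/2 ✓
(5,0)B 0/1 ✗
(5,3)B 2/2 ✓
(5,4)B 1/1 ✓
Unsatisfied: (0,4), (4,0), (4,1), (5,0) — 4 in total.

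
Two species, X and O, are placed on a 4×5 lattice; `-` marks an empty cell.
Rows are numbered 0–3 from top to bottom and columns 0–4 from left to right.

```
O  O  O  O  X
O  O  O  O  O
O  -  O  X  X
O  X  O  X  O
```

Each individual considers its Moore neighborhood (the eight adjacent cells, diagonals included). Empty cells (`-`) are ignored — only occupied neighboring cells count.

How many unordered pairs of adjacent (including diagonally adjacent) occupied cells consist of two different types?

19

Scan each occupied cell's neighbors to the right and below (and the two forward diagonals) so each pair is counted once.
Row 0: O(0,0)–O(0,1)= O(0,0)–O(1,0)= O(0,0)–O(1,1)= O(0,1)–O(0,2)= O(0,1)–O(1,1)= O(0,1)–O(1,2)= O(0,1)–O(1,0)= O(0,2)–O(0,3)= O(0,2)–O(1,2)= O(0,2)–O(1,3)= O(0,2)–O(1,1)= O(0,3)–X(0,4)≠ O(0,3)–O(1,3)= O(0,3)–O(1,4)= O(0,3)–O(1,2)= X(0,4)–O(1,4)≠ X(0,4)–O(1,3)≠  → 3/17 unlike.
Row 1: O(1,0)–O(1,1)= O(1,0)–O(2,0)= O(1,1)–O(1,2)= O(1,1)–O(2,2)= O(1,1)–O(2,0)= O(1,2)–O(1,3)= O(1,2)–O(2,2)= O(1,2)–X(2,3)≠ O(1,3)–O(1,4)= O(1,3)–X(2,3)≠ O(1,3)–X(2,4)≠ O(1,3)–O(2,2)= O(1,4)–X(2,4)≠ O(1,4)–X(2,3)≠  → 5/14 unlike.
Row 2: O(2,0)–O(3,0)= O(2,0)–X(3,1)≠ O(2,2)–X(2,3)≠ O(2,2)–O(3,2)= O(2,2)–X(3,3)≠ O(2,2)–X(3,1)≠ X(2,3)–X(2,4)= X(2,3)–X(3,3)= X(2,3)–O(3,4)≠ X(2,3)–O(3,2)≠ X(2,4)–O(3,4)≠ X(2,4)–X(3,3)=  → 7/12 unlike.
Row 3: O(3,0)–X(3,1)≠ X(3,1)–O(3,2)≠ O(3,2)–X(3,3)≠ X(3,3)–O(3,4)≠  → 4/4 unlike.
Total adjacent occupied pairs: 47; unlike-type pairs: 19.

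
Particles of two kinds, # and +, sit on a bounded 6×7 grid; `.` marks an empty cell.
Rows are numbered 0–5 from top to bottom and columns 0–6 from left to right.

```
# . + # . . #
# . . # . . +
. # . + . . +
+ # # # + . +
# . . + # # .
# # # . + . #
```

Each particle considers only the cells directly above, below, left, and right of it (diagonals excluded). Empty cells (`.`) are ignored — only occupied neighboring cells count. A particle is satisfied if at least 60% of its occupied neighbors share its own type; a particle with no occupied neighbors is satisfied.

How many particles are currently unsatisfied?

(0,0)# 1/1 ✓
(0,2)+ 0/1 ✗
(0,3)# 1/2 ✗
(0,6)# 0/1 ✗
(1,0)# 1/1 ✓
(1,3)# 1/2 ✗
(1,6)+ 1/2 ✗
(2,1)# 1/1 ✓
(2,3)+ 0/2 ✗
(2,6)+ 2/2 ✓
(3,0)+ 0/2 ✗
(3,1)# 2/3 ✓
(3,2)# 2/2 ✓
(3,3)# 1/4 ✗
(3,4)+ 0/2 ✗
(3,6)+ 1/1 ✓
(4,0)# 1/2 ✗
(4,3)+ 0/2 ✗
(4,4)# 1/4 ✗
(4,5)# 1/1 ✓
(5,0)# 2/2 ✓
(5,1)# 2/2 ✓
(5,2)# 1/1 ✓
(5,4)+ 0/1 ✗
(5,6)# 0/0 ✓
Unsatisfied: (0,2), (0,3), (0,6), (1,3), (1,6), (2,3), (3,0), (3,3), (3,4), (4,0), (4,3), (4,4), (5,4) — 13 in total.

13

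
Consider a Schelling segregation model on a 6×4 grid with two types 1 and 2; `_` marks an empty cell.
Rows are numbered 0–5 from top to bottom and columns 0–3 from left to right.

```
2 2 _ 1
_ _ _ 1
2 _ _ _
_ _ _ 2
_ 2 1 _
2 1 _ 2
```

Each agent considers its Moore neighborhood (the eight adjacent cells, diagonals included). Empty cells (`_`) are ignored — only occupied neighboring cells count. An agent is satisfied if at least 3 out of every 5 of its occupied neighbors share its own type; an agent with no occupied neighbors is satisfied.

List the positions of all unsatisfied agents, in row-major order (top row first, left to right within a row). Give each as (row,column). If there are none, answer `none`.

(3,3), (4,1), (4,2), (5,0), (5,1), (5,3)

Row 0: (0,0)2 1/1 satisfied · (0,1)2 1/1 satisfied · (0,3)1 1/1 satisfied
Row 1: (1,3)1 1/1 satisfied
Row 2: (2,0)2 0/0 satisfied
Row 3: (3,3)2 0/1 not
Row 4: (4,1)2 1/3 not · (4,2)1 1/4 not
Row 5: (5,0)2 1/2 not · (5,1)1 1/3 not · (5,3)2 0/1 not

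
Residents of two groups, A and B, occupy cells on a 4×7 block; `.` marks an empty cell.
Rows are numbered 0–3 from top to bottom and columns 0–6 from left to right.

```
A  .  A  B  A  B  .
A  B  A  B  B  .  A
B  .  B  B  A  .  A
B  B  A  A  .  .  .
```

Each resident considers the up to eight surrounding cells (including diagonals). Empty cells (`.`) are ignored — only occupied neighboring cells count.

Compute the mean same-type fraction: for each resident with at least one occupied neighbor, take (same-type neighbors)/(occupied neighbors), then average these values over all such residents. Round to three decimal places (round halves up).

0.474

Row 0: (0,0)A 1/2 · (0,2)A 1/4 · (0,3)B 2/5 · (0,4)A 0/4 · (0,5)B 1/3
Row 1: (1,0)A 1/3 · (1,1)B 2/6 · (1,2)A 1/6 · (1,3)B 4/8 · (1,4)B 4/6 · (1,6)A 1/2
Row 2: (2,0)B 3/4 · (2,2)B 4/7 · (2,3)B 3/7 · (2,4)A 1/4 · (2,6)A 1/1
Row 3: (3,0)B 2/2 · (3,1)B 3/4 · (3,2)A 1/4 · (3,3)A 2/4
Sum over 20 residents: 1/2 + 1/4 + 2/5 + 0/4 + 1/3 + 1/3 + 2/6 + 1/6 + 4/8 + 4/6 + 1/2 + 3/4 + 4/7 + 3/7 + 1/4 + 1/1 + 2/2 + 3/4 + 1/4 + 2/4 = 569/60; mean = 569/60 ÷ 20 = 569/1200 = 0.474166… → 0.474.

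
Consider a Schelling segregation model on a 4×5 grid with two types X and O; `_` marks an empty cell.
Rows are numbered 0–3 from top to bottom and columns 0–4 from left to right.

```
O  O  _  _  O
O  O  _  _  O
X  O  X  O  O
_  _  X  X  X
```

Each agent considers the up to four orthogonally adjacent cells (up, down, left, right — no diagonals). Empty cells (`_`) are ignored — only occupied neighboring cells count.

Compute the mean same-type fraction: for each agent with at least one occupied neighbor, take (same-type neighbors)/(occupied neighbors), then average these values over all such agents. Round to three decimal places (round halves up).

0.679

Row 0: (0,0)O 2/2 · (0,1)O 2/2 · (0,4)O 1/1
Row 1: (1,0)O 2/3 · (1,1)O 3/3 · (1,4)O 2/2
Row 2: (2,0)X 0/2 · (2,1)O 1/3 · (2,2)X 1/3 · (2,3)O 1/3 · (2,4)O 2/3
Row 3: (3,2)X 2/2 · (3,3)X 2/3 · (3,4)X 1/2
Sum over 14 agents: 2/2 + 2/2 + 1/1 + 2/3 + 3/3 + 2/2 + 0/2 + 1/3 + 1/3 + 1/3 + 2/3 + 2/2 + 2/3 + 1/2 = 19/2; mean = 19/2 ÷ 14 = 19/28 = 0.678571… → 0.679.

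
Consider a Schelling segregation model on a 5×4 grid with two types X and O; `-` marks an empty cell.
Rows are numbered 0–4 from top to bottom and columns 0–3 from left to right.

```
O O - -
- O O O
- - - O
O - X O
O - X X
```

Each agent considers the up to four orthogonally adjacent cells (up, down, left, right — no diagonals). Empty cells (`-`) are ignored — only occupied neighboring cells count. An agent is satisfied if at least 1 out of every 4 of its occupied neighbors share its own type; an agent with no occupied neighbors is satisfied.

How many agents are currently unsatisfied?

0

(0,0)O 1/1 satisfied
(0,1)O 2/2 satisfied
(1,1)O 2/2 satisfied
(1,2)O 2/2 satisfied
(1,3)O 2/2 satisfied
(2,3)O 2/2 satisfied
(3,0)O 1/1 satisfied
(3,2)X 1/2 satisfied
(3,3)O 1/3 satisfied
(4,0)O 1/1 satisfied
(4,2)X 2/2 satisfied
(4,3)X 1/2 satisfied
Every one meets the threshold.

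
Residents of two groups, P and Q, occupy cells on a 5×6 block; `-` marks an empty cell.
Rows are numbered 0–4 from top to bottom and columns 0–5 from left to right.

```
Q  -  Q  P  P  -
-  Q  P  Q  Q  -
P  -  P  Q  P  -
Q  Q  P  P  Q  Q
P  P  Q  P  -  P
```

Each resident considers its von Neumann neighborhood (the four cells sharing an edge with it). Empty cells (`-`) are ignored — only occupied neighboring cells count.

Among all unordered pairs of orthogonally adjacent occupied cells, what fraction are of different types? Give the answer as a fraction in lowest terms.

Scan each occupied cell's neighbors to the right and below so each pair is counted once.
Row 0: Q(0,2)–P(0,3)≠ Q(0,2)–P(1,2)≠ P(0,3)–P(0,4)= P(0,3)–Q(1,3)≠ P(0,4)–Q(1,4)≠  → 4/5 unlike.
Row 1: Q(1,1)–P(1,2)≠ P(1,2)–Q(1,3)≠ P(1,2)–P(2,2)= Q(1,3)–Q(1,4)= Q(1,3)–Q(2,3)= Q(1,4)–P(2,4)≠  → 3/6 unlike.
Row 2: P(2,0)–Q(3,0)≠ P(2,2)–Q(2,3)≠ P(2,2)–P(3,2)= Q(2,3)–P(2,4)≠ Q(2,3)–P(3,3)≠ P(2,4)–Q(3,4)≠  → 5/6 unlike.
Row 3: Q(3,0)–Q(3,1)= Q(3,0)–P(4,0)≠ Q(3,1)–P(3,2)≠ Q(3,1)–P(4,1)≠ P(3,2)–P(3,3)= P(3,2)–Q(4,2)≠ P(3,3)–Q(3,4)≠ P(3,3)–P(4,3)= Q(3,4)–Q(3,5)= Q(3,5)–P(4,5)≠  → 6/10 unlike.
Row 4: P(4,0)–P(4,1)= P(4,1)–Q(4,2)≠ Q(4,2)–P(4,3)≠  → 2/3 unlike.
Total adjacent occupied pairs: 30; unlike-type pairs: 20.
20/30 reduces to 2/3.

2/3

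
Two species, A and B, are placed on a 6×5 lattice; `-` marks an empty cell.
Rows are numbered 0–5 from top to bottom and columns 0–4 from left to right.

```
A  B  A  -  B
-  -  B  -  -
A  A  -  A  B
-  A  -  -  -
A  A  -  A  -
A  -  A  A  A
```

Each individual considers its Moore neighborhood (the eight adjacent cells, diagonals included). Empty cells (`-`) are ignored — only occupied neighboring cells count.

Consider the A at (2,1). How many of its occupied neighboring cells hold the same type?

2

Occupied neighbors of (2,1): (1,2)=B, (2,0)=A, (3,1)=A.
Same type (A): 2 of 3.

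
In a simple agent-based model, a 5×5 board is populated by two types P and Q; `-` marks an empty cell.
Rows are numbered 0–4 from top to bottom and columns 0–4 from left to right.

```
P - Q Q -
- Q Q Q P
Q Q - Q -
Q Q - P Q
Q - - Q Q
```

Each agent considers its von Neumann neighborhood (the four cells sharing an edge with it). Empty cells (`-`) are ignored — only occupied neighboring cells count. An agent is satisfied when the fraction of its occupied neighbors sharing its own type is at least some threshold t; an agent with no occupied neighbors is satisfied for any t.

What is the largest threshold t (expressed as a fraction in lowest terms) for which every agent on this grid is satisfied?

Row 0: (0,0)P — no occupied neighbors · (0,2)Q 2/2 · (0,3)Q 2/2
Row 1: (1,1)Q 2/2 · (1,2)Q 3/3 · (1,3)Q 3/4 · (1,4)P 0/1
Row 2: (2,0)Q 2/2 · (2,1)Q 3/3 · (2,3)Q 1/2
Row 3: (3,0)Q 3/3 · (3,1)Q 2/2 · (3,3)P 0/3 · (3,4)Q 1/2
Row 4: (4,0)Q 1/1 · (4,3)Q 1/2 · (4,4)Q 2/2
The smallest same-type fraction is 0/1 at (1,4), which reduces to 0/1. Any threshold above that leaves this agent unsatisfied.

0/1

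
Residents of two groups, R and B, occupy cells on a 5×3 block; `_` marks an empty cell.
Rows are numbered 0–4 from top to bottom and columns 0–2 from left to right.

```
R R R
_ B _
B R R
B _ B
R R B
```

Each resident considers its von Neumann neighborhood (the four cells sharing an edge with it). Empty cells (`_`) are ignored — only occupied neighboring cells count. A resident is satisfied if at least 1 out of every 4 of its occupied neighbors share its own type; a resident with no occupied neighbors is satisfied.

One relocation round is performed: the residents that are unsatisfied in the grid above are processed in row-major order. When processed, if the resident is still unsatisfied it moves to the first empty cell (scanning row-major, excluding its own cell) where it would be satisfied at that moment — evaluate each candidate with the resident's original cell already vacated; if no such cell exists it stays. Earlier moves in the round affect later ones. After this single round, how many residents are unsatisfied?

0

Initially unsatisfied (in order): (1,1).
  (1,1) → (1,0).
Resulting grid:
R R R
B _ _
B R R
B _ B
R R B
All satisfied now.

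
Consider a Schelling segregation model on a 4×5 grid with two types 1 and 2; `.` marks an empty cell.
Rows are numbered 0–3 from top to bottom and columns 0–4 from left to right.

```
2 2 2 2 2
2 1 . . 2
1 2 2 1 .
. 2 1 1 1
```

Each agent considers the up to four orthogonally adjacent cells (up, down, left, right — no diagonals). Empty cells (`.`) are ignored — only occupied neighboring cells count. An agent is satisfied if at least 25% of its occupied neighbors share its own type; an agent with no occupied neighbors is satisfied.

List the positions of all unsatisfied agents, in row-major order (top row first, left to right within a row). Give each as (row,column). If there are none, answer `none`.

(0,0)2 2/2 ✓
(0,1)2 2/3 ✓
(0,2)2 2/2 ✓
(0,3)2 2/2 ✓
(0,4)2 2/2 ✓
(1,0)2 1/3 ✓
(1,1)1 0/3 ✗
(1,4)2 1/1 ✓
(2,0)1 0/2 ✗
(2,1)2 2/4 ✓
(2,2)2 1/3 ✓
(2,3)1 1/2 ✓
(3,1)2 1/2 ✓
(3,2)1 1/3 ✓
(3,3)1 3/3 ✓
(3,4)1 1/1 ✓

(1,1), (2,0)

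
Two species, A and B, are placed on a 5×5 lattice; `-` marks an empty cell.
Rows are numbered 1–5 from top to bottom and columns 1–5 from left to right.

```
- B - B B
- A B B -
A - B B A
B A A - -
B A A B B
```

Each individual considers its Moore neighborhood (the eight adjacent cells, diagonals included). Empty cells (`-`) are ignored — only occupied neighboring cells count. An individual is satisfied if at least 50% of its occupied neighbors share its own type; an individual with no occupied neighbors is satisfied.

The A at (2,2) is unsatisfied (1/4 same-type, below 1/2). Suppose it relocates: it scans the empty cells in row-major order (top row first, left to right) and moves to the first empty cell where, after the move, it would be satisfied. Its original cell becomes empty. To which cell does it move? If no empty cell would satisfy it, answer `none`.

Vacating (2,2). Empty cells in order:
  (1,1): 0/1 same-type → still unsatisfied.
  (1,3): 0/4 same-type → still unsatisfied.
  (2,1): 1/2 same-type → satisfied — stop here.

(2,1)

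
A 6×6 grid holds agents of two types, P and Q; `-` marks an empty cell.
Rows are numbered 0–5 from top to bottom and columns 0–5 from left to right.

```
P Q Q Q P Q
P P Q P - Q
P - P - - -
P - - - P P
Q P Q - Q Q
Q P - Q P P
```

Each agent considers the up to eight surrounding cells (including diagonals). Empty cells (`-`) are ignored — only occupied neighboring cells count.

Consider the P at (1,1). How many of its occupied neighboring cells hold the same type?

4

Occupied neighbors of (1,1): (0,0)=P, (0,1)=Q, (0,2)=Q, (1,0)=P, (1,2)=Q, (2,0)=P, (2,2)=P.
Same type (P): 4 of 7.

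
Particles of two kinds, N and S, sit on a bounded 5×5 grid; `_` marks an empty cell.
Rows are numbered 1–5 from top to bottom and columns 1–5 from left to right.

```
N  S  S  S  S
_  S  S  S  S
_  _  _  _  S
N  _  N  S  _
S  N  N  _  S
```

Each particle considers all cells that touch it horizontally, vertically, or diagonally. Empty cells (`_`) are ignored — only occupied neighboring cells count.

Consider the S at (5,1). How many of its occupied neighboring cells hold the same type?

Occupied neighbors of (5,1): (4,1)=N, (5,2)=N.
Same type (S): 0 of 2.

0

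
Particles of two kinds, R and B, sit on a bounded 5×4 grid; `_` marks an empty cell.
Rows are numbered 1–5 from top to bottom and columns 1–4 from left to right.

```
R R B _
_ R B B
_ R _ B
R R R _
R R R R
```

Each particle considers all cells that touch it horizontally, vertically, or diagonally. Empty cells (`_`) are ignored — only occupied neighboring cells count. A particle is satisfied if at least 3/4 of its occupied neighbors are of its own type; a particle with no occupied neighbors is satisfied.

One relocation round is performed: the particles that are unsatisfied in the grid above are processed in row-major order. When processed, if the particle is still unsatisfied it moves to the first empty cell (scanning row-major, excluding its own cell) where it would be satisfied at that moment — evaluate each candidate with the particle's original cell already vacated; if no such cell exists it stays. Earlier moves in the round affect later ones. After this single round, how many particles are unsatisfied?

2

Initially unsatisfied (in order): (1,2), (1,3), (2,2), (2,3), (3,4).
  (1,2) → (2,1).
  (1,3) → (1,4).
  (2,2): now satisfied by earlier moves; stays.
  (2,3): no empty cell satisfies it; stays.
  (3,4) → (1,3).
Resulting grid:
R _ B B
R R B B
_ R _ _
R R R _
R R R R
Unsatisfied now: (2,2), (2,3).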